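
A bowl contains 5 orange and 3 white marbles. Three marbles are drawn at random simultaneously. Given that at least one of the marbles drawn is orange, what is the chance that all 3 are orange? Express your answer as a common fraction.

2/11

P(all 3 orange) = C(5,3)/C(8,3) = 5/28; P(at least one orange) = 1 − C(3,3)/C(8,3) = 55/56.
Since 'all 3 orange' ⊆ 'at least one orange', P(all 3 | at least one) = 5/28 / 55/56 = 2/11 ≈ 0.1818.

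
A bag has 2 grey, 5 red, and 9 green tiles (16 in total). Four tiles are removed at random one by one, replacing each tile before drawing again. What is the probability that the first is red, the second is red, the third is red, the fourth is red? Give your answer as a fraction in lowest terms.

Multiply the conditional probability of each draw in order, with replacement (the composition resets each draw).
P = (5/16) · (5/16) · (5/16) · (5/16) = 625/65536 ≈ 0.0095.

625/65536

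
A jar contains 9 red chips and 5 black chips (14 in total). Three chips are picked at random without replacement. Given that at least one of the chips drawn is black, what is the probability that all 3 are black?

P(all 3 black) = C(5,3)/C(14,3) = 5/182; P(at least one black) = 1 − C(9,3)/C(14,3) = 10/13.
Since 'all 3 black' ⊆ 'at least one black', P(all 3 | at least one) = 5/182 / 10/13 = 1/28 ≈ 0.0357.

1/28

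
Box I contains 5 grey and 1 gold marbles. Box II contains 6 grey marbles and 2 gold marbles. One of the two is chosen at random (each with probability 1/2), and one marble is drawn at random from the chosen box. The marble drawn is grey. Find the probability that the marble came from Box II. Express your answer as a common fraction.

9/19

P(grey | Box I) = 5/6; P(grey | Box II) = 3/4.
P(grey) = 1/2·5/6 + 1/2·3/4 = 19/24.
By Bayes' rule, P(Box II | grey) = 3/8 / 19/24 = 9/19 ≈ 0.4737.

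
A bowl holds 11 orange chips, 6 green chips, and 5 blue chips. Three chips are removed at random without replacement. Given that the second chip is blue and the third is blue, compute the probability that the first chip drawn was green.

P(first=green and the second chip is blue and the third is blue) = (6/22)·(5/21)·(4/20) = 1/77.
P(E) = Σ over first color = 1/42 + 1/77 + 1/154 = 10/231.
By Bayes, P(first=green | E) = 1/77 / 10/231 = 3/10 ≈ 0.3000.

3/10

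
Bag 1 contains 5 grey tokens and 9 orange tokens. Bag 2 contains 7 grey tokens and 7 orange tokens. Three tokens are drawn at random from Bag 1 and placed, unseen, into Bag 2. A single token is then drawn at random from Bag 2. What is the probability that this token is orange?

125/238

Condition on how many of the transferred tokens are orange (from Bag 1: 9 orange of 14; then Bag 2 has 17 total).
  0 orange: C(9,0)C(5,3)/C(14,3) = 5/182; then P = 7/17
  1 orange: C(9,1)C(5,2)/C(14,3) = 45/182; then P = 8/17
  2 orange: C(9,2)C(5,1)/C(14,3) = 45/91; then P = 9/17
  3 orange: C(9,3)C(5,0)/C(14,3) = 3/13; then P = 10/17
P(orange from Bag 2) = 125/238 ≈ 0.5252.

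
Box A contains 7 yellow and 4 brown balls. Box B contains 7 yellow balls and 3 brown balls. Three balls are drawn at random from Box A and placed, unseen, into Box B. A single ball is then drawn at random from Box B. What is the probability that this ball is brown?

45/143

Condition on how many of the transferred balls are brown (from Box A: 4 brown of 11; then Box B has 13 total).
  0 brown: C(4,0)C(7,3)/C(11,3) = 7/33; then P = 3/13
  1 brown: C(4,1)C(7,2)/C(11,3) = 28/55; then P = 4/13
  2 brown: C(4,2)C(7,1)/C(11,3) = 14/55; then P = 5/13
  3 brown: C(4,3)C(7,0)/C(11,3) = 4/165; then P = 6/13
P(brown from Box B) = 45/143 ≈ 0.3147.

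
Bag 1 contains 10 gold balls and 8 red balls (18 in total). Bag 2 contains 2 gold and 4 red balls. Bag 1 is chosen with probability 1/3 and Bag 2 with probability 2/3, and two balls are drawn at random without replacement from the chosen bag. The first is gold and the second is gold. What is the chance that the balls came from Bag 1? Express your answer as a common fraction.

P(E | Bag 1) = 5/17; P(E | Bag 2) = 1/15.
P(E) = 1/3·5/17 + 2/3·1/15 = 109/765.
By Bayes' rule, P(Bag 1 | E) = 5/51 / 109/765 = 75/109 ≈ 0.6881.

75/109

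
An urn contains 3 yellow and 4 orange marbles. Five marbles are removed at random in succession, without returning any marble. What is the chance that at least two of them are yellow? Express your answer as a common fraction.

Sum the hypergeometric tail for j = 2,…,3 yellow marbles.
Favorable = C(3,2)·C(4,3) + C(3,3)·C(4,2) = 18; total = C(7,5) = 21.
P = 18/21 = 6/7 ≈ 0.8571.

6/7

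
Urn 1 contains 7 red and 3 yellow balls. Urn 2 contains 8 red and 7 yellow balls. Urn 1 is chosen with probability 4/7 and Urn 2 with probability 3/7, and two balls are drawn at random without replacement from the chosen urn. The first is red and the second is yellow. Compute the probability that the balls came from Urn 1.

7/13

P(E | Urn 1) = 7/30; P(E | Urn 2) = 4/15.
P(E) = 4/7·7/30 + 3/7·4/15 = 26/105.
By Bayes' rule, P(Urn 1 | E) = 2/15 / 26/105 = 7/13 ≈ 0.5385.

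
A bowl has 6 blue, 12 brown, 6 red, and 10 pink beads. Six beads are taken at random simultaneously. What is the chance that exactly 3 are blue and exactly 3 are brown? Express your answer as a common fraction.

50/15283

Unordered draws without replacement: count favorable combinations over C(34,6).
Favorable = C(6,3) · C(12,3) · C(6,0) · C(10,0) = 4400; total = C(34,6) = 1344904.
P = 4400/1344904 = 50/15283 ≈ 0.0033.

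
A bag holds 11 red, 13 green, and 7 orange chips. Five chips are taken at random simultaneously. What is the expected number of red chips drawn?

55/31

By linearity of expectation, E[X] = Σ P(draw i is red); by symmetry each draw (even without replacement) has P(red) = 11/31.
E[X] = 5 · 11/31 = 55/31 ≈ 1.7742.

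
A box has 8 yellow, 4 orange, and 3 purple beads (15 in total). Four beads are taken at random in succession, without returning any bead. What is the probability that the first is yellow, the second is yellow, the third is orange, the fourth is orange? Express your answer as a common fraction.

4/195

Multiply the conditional probability of each draw in order, without replacement, so each draw removes one from its color and from the total.
P = (8/15) · (7/14) · (4/13) · (3/12) = 4/195 ≈ 0.0205.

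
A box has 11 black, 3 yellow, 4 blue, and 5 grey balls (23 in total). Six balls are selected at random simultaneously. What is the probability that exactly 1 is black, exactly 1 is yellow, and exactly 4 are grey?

Unordered draws without replacement: count favorable combinations over C(23,6).
Favorable = C(11,1) · C(3,1) · C(4,0) · C(5,4) = 165; total = C(23,6) = 100947.
P = 165/100947 = 5/3059 ≈ 0.0016.

5/3059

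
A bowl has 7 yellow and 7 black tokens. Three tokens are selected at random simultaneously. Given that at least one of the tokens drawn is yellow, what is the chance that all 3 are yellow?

P(all 3 yellow) = C(7,3)/C(14,3) = 5/52; P(at least one yellow) = 1 − C(7,3)/C(14,3) = 47/52.
Since 'all 3 yellow' ⊆ 'at least one yellow', P(all 3 | at least one) = 5/52 / 47/52 = 5/47 ≈ 0.1064.

5/47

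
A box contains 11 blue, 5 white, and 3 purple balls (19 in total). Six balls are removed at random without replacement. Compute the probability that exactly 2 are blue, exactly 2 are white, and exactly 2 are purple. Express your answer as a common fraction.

Unordered draws without replacement: count favorable combinations over C(19,6).
Favorable = C(11,2) · C(5,2) · C(3,2) = 1650; total = C(19,6) = 27132.
P = 1650/27132 = 275/4522 ≈ 0.0608.

275/4522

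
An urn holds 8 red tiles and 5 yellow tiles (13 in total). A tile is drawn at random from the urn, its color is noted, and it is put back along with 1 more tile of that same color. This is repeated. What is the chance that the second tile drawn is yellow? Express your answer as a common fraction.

Condition on the first draw. If first is yellow (prob 5/13), second-yellow has prob (6)/(14); if not (prob 8/13), it has prob 5/(14).
P = (5/13)·(6/14) + (8/13)·(5/14) = 5/13 ≈ 0.3846.

5/13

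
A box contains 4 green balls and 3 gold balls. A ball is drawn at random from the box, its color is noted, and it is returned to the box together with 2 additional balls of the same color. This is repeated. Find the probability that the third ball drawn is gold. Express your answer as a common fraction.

Sum over the four possibilities for the first two draws (gold/not-gold each), tracking how the gold count and total change by +2 per draw.
P(third is gold) = 3/7 ≈ 0.4286. (In a Pólya urn every draw has the same marginal probability 3/7.)

3/7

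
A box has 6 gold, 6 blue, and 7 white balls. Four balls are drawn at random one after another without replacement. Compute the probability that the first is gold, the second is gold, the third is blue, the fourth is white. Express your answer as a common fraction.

Multiply the conditional probability of each draw in order, without replacement, so each draw removes one from its color and from the total.
P = (6/19) · (5/18) · (6/17) · (7/16) = 35/2584 ≈ 0.0135.

35/2584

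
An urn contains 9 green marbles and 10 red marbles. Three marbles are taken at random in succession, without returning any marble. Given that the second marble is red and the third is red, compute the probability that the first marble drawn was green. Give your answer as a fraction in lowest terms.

9/17

P(first=green and the second marble is red and the third is red) = (9/19)·(10/18)·(9/17) = 45/323.
P(E) = Σ over first color = 45/323 + 40/323 = 5/19.
By Bayes, P(first=green | E) = 45/323 / 5/19 = 9/17 ≈ 0.5294.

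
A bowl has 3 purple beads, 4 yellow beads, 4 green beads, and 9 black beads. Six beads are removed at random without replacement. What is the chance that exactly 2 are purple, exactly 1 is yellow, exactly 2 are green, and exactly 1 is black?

27/1615

Unordered draws without replacement: count favorable combinations over C(20,6).
Favorable = C(3,2) · C(4,1) · C(4,2) · C(9,1) = 648; total = C(20,6) = 38760.
P = 648/38760 = 27/1615 ≈ 0.0167.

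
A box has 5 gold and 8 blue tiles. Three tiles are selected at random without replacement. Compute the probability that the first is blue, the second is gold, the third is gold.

40/429

Multiply the conditional probability of each draw in order, without replacement, so each draw removes one from its color and from the total.
P = (8/13) · (5/12) · (4/11) = 40/429 ≈ 0.0932.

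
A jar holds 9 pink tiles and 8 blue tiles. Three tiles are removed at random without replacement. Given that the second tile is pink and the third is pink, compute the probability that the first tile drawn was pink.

7/15

P(first=pink and the second tile is pink and the third is pink) = (9/17)·(8/16)·(7/15) = 21/170.
P(E) = Σ over first color = 21/170 + 12/85 = 9/34.
By Bayes, P(first=pink | E) = 21/170 / 9/34 = 7/15 ≈ 0.4667.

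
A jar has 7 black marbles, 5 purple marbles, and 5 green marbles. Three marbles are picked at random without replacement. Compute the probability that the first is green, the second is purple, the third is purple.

5/204

Multiply the conditional probability of each draw in order, without replacement, so each draw removes one from its color and from the total.
P = (5/17) · (5/16) · (4/15) = 5/204 ≈ 0.0245.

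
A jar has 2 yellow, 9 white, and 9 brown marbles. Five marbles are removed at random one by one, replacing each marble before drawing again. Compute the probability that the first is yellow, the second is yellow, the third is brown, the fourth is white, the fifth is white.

729/800000

Multiply the conditional probability of each draw in order, with replacement (the composition resets each draw).
P = (2/20) · (2/20) · (9/20) · (9/20) · (9/20) = 729/800000 ≈ 0.0009.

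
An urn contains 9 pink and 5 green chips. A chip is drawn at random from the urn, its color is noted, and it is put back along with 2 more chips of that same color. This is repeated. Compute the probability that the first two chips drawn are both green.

5/32

After a green draw the urn holds 7 green out of 16.
P = (5/14)·(7/16) = 5/32 ≈ 0.1562.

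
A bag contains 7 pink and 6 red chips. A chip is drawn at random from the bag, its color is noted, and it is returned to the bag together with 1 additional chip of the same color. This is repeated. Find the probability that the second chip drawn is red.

Condition on the first draw. If first is red (prob 6/13), second-red has prob (7)/(14); if not (prob 7/13), it has prob 6/(14).
P = (6/13)·(7/14) + (7/13)·(6/14) = 6/13 ≈ 0.4615.

6/13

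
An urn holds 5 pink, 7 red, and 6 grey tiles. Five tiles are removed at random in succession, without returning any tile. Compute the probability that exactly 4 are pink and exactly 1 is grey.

5/1428

Unordered draws without replacement: count favorable combinations over C(18,5).
Favorable = C(5,4) · C(7,0) · C(6,1) = 30; total = C(18,5) = 8568.
P = 30/8568 = 5/1428 ≈ 0.0035.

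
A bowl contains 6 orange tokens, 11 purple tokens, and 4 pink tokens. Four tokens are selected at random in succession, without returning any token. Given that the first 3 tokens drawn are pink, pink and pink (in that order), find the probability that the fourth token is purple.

After removing 3 pink, the bowl has 11 purple out of 18 remaining.
P(fourth is purple | given) = 11/18 ≈ 0.6111.

11/18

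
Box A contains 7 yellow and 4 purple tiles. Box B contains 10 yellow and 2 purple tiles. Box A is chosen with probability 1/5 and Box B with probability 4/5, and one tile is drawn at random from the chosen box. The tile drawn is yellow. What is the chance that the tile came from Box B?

P(yellow | Box A) = 7/11; P(yellow | Box B) = 5/6.
P(yellow) = 1/5·7/11 + 4/5·5/6 = 131/165.
By Bayes' rule, P(Box B | yellow) = 2/3 / 131/165 = 110/131 ≈ 0.8397.

110/131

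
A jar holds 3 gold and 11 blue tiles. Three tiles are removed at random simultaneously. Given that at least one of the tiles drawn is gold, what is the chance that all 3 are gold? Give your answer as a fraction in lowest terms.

P(all 3 gold) = C(3,3)/C(14,3) = 1/364; P(at least one gold) = 1 − C(11,3)/C(14,3) = 199/364.
Since 'all 3 gold' ⊆ 'at least one gold', P(all 3 | at least one) = 1/364 / 199/364 = 1/199 ≈ 0.0050.

1/199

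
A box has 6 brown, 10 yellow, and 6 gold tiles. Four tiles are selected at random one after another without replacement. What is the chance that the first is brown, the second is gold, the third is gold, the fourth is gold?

6/1463

Multiply the conditional probability of each draw in order, without replacement, so each draw removes one from its color and from the total.
P = (6/22) · (6/21) · (5/20) · (4/19) = 6/1463 ≈ 0.0041.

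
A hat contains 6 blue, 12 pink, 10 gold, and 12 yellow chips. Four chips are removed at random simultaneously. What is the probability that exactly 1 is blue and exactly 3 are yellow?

Unordered draws without replacement: count favorable combinations over C(40,4).
Favorable = C(6,1) · C(12,0) · C(10,0) · C(12,3) = 1320; total = C(40,4) = 91390.
P = 1320/91390 = 132/9139 ≈ 0.0144.

132/9139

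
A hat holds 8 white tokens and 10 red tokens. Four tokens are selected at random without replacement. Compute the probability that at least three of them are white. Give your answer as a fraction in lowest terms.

Sum the hypergeometric tail for j = 3,…,4 white tokens.
Favorable = C(8,3)·C(10,1) + C(8,4)·C(10,0) = 630; total = C(18,4) = 3060.
P = 630/3060 = 7/34 ≈ 0.2059.

7/34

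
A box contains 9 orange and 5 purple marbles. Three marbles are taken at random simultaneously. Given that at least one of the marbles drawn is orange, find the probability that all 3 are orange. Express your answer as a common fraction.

P(all 3 orange) = C(9,3)/C(14,3) = 3/13; P(at least one orange) = 1 − C(5,3)/C(14,3) = 177/182.
Since 'all 3 orange' ⊆ 'at least one orange', P(all 3 | at least one) = 3/13 / 177/182 = 14/59 ≈ 0.2373.

14/59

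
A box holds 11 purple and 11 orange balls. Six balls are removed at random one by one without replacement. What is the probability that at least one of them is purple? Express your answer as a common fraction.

Use the complement: P(at least one purple) = 1 − P(no purple).
P(none) = C(11,6)/C(22,6) = 462/74613.
So P = 1 − 462/74613 = 321/323 ≈ 0.9938.

321/323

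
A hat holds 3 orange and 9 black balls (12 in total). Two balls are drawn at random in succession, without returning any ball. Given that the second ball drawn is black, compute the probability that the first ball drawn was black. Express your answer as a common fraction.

8/11

P(first=black and the second ball drawn is black) = (9/12)·(8/11) = 6/11.
P(the second ball drawn is black) = Σ over first color = 9/44 + 6/11 = 3/4.
By Bayes, P(first=black | the second ball drawn is black) = 6/11 / 3/4 = 8/11 ≈ 0.7273.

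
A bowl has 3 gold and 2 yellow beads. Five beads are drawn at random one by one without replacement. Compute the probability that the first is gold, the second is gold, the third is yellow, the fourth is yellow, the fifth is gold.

1/10

Multiply the conditional probability of each draw in order, without replacement, so each draw removes one from its color and from the total.
P = (3/5) · (2/4) · (2/3) · (1/2) · (1/1) = 1/10 ≈ 0.1000.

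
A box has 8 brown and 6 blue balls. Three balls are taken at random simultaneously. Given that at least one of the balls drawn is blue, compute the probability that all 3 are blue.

5/77

P(all 3 blue) = C(6,3)/C(14,3) = 5/91; P(at least one blue) = 1 − C(8,3)/C(14,3) = 11/13.
Since 'all 3 blue' ⊆ 'at least one blue', P(all 3 | at least one) = 5/91 / 11/13 = 5/77 ≈ 0.0649.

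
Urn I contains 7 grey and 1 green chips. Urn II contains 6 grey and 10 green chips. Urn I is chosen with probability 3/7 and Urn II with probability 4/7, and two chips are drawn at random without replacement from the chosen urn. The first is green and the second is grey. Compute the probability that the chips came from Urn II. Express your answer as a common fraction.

8/11

P(E | Urn I) = 1/8; P(E | Urn II) = 1/4.
P(E) = 3/7·1/8 + 4/7·1/4 = 11/56.
By Bayes' rule, P(Urn II | E) = 1/7 / 11/56 = 8/11 ≈ 0.7273.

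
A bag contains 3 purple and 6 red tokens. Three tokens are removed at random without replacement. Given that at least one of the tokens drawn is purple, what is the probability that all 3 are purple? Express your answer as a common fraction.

1/64

P(all 3 purple) = C(3,3)/C(9,3) = 1/84; P(at least one purple) = 1 − C(6,3)/C(9,3) = 16/21.
Since 'all 3 purple' ⊆ 'at least one purple', P(all 3 | at least one) = 1/84 / 16/21 = 1/64 ≈ 0.0156.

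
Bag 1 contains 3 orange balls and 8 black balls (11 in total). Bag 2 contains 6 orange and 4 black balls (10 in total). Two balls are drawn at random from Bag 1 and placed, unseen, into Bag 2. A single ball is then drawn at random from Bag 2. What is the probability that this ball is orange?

6/11

Condition on how many of the transferred balls are orange (from Bag 1: 3 orange of 11; then Bag 2 has 12 total).
  0 orange: C(3,0)C(8,2)/C(11,2) = 28/55; then P = 6/12
  1 orange: C(3,1)C(8,1)/C(11,2) = 24/55; then P = 7/12
  2 orange: C(3,2)C(8,0)/C(11,2) = 3/55; then P = 8/12
P(orange from Bag 2) = 6/11 ≈ 0.5455.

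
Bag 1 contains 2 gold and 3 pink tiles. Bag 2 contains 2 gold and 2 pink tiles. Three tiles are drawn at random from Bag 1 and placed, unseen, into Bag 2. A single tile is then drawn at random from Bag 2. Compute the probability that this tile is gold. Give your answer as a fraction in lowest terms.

Condition on how many of the transferred tiles are gold (from Bag 1: 2 gold of 5; then Bag 2 has 7 total).
  0 gold: C(2,0)C(3,3)/C(5,3) = 1/10; then P = 2/7
  1 gold: C(2,1)C(3,2)/C(5,3) = 3/5; then P = 3/7
  2 gold: C(2,2)C(3,1)/C(5,3) = 3/10; then P = 4/7
P(gold from Bag 2) = 16/35 ≈ 0.4571.

16/35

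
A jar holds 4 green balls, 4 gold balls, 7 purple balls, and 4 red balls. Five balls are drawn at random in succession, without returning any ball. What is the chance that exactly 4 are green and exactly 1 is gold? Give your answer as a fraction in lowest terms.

1/2907

Unordered draws without replacement: count favorable combinations over C(19,5).
Favorable = C(4,4) · C(4,1) · C(7,0) · C(4,0) = 4; total = C(19,5) = 11628.
P = 4/11628 = 1/2907 ≈ 0.0003.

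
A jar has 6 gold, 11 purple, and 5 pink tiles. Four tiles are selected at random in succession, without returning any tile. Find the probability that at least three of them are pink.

Sum the hypergeometric tail for j = 3,…,4 pink tiles.
Favorable = C(5,3)·C(17,1) + C(5,4)·C(17,0) = 175; total = C(22,4) = 7315.
P = 175/7315 = 5/209 ≈ 0.0239.

5/209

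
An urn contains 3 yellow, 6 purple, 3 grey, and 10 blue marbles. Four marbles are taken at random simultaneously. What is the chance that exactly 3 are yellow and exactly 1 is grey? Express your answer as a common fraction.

3/7315

Unordered draws without replacement: count favorable combinations over C(22,4).
Favorable = C(3,3) · C(6,0) · C(3,1) · C(10,0) = 3; total = C(22,4) = 7315.
P = 3/7315 = 3/7315 ≈ 0.0004.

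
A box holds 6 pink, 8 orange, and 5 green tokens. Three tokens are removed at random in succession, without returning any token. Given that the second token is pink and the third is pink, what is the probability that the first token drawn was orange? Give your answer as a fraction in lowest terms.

8/17

P(first=orange and the second token is pink and the third is pink) = (8/19)·(6/18)·(5/17) = 40/969.
P(E) = Σ over first color = 20/969 + 40/969 + 25/969 = 5/57.
By Bayes, P(first=orange | E) = 40/969 / 5/57 = 8/17 ≈ 0.4706.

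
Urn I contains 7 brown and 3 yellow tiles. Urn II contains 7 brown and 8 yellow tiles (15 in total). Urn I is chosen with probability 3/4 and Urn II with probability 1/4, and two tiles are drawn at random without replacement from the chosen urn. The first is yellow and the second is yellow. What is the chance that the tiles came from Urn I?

3/7

P(E | Urn I) = 1/15; P(E | Urn II) = 4/15.
P(E) = 3/4·1/15 + 1/4·4/15 = 7/60.
By Bayes' rule, P(Urn I | E) = 1/20 / 7/60 = 3/7 ≈ 0.4286.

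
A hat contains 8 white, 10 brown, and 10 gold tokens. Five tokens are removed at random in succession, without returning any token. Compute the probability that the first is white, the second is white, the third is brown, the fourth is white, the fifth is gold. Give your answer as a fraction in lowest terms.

Multiply the conditional probability of each draw in order, without replacement, so each draw removes one from its color and from the total.
P = (8/28) · (7/27) · (10/26) · (6/25) · (10/24) = 1/351 ≈ 0.0028.

1/351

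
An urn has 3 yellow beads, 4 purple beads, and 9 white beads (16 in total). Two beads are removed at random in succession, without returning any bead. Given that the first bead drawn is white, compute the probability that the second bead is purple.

After removing 1 white, the urn has 4 purple out of 15 remaining.
P(second is purple | given) = 4/15 ≈ 0.2667.

4/15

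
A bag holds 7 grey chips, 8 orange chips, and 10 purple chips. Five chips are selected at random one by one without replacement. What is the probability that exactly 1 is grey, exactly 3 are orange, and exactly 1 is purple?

Unordered draws without replacement: count favorable combinations over C(25,5).
Favorable = C(7,1) · C(8,3) · C(10,1) = 3920; total = C(25,5) = 53130.
P = 3920/53130 = 56/759 ≈ 0.0738.

56/759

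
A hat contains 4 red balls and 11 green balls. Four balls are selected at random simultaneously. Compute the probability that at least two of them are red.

25/91

Sum the hypergeometric tail for j = 2,…,4 red balls.
Favorable = C(4,2)·C(11,2) + C(4,3)·C(11,1) + C(4,4)·C(11,0) = 375; total = C(15,4) = 1365.
P = 375/1365 = 25/91 ≈ 0.2747.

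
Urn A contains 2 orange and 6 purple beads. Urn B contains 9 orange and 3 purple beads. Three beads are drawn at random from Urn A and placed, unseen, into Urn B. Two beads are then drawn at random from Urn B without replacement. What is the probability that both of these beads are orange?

20/49

Condition on how many of the transferred beads are orange (from Urn A: 2 orange of 8; then Urn B has 15 total).
  0 orange: C(2,0)C(6,3)/C(8,3) = 5/14; then P = C(9,2)/C(15,2) = 12/35
  1 orange: C(2,1)C(6,2)/C(8,3) = 15/28; then P = C(10,2)/C(15,2) = 3/7
  2 orange: C(2,2)C(6,1)/C(8,3) = 3/28; then P = C(11,2)/C(15,2) = 11/21
P(both orange) = 20/49 ≈ 0.4082.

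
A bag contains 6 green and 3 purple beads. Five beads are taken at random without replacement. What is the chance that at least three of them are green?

Sum the hypergeometric tail for j = 3,…,5 green beads.
Favorable = C(6,3)·C(3,2) + C(6,4)·C(3,1) + C(6,5)·C(3,0) = 111; total = C(9,5) = 126.
P = 111/126 = 37/42 ≈ 0.8810.

37/42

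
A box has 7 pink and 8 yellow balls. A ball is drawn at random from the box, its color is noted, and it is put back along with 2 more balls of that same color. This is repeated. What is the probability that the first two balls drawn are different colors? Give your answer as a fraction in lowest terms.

112/255

Either pink then yellow, or yellow then pink; after the first draw the total is 17.
P = (7/15)·(8/17) + (8/15)·(7/17) = 112/255 ≈ 0.4392.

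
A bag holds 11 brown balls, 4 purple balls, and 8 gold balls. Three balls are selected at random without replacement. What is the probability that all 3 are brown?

15/161

Unordered draws without replacement: count favorable combinations over C(23,3).
Favorable = C(11,3) · C(4,0) · C(8,0) = 165; total = C(23,3) = 1771.
P = 165/1771 = 15/161 ≈ 0.0932.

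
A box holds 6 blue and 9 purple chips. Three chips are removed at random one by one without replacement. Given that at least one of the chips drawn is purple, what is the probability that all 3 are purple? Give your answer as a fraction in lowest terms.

P(all 3 purple) = C(9,3)/C(15,3) = 12/65; P(at least one purple) = 1 − C(6,3)/C(15,3) = 87/91.
Since 'all 3 purple' ⊆ 'at least one purple', P(all 3 | at least one) = 12/65 / 87/91 = 28/145 ≈ 0.1931.

28/145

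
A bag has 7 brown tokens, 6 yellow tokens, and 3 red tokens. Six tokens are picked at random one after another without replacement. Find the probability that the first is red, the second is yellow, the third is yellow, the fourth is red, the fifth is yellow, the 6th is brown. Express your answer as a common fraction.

Multiply the conditional probability of each draw in order, without replacement, so each draw removes one from its color and from the total.
P = (3/16) · (6/15) · (5/14) · (2/13) · (4/12) · (7/11) = 1/1144 ≈ 0.0009.

1/1144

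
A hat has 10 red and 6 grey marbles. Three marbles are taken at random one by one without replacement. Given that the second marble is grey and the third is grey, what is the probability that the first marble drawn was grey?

2/7

P(first=grey and the second marble is grey and the third is grey) = (6/16)·(5/15)·(4/14) = 1/28.
P(E) = Σ over first color = 5/56 + 1/28 = 1/8.
By Bayes, P(first=grey | E) = 1/28 / 1/8 = 2/7 ≈ 0.2857.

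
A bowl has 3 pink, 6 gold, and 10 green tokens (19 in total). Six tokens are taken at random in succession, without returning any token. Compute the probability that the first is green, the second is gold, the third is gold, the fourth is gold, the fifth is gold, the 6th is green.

Multiply the conditional probability of each draw in order, without replacement, so each draw removes one from its color and from the total.
P = (10/19) · (6/18) · (5/17) · (4/16) · (3/15) · (9/14) = 15/9044 ≈ 0.0017.

15/9044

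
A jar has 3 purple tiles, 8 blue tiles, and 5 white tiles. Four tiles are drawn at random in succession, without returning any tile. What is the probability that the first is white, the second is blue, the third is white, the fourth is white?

Multiply the conditional probability of each draw in order, without replacement, so each draw removes one from its color and from the total.
P = (5/16) · (8/15) · (4/14) · (3/13) = 1/91 ≈ 0.0110.

1/91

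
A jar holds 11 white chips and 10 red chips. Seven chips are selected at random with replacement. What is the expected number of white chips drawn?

11/3

By linearity of expectation, E[X] = Σ P(draw i is white); each independent draw has P(white) = 11/21.
E[X] = 7 · 11/21 = 11/3 ≈ 3.6667.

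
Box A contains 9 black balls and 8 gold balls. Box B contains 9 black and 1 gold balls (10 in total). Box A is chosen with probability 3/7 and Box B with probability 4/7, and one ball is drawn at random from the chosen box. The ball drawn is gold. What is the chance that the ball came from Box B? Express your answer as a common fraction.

17/77

P(gold | Box A) = 8/17; P(gold | Box B) = 1/10.
P(gold) = 3/7·8/17 + 4/7·1/10 = 22/85.
By Bayes' rule, P(Box B | gold) = 2/35 / 22/85 = 17/77 ≈ 0.2208.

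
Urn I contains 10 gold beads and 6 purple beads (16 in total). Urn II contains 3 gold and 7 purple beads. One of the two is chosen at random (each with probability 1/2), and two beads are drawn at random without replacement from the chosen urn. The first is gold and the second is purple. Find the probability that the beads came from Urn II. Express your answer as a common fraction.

14/29

P(E | Urn I) = 1/4; P(E | Urn II) = 7/30.
P(E) = 1/2·1/4 + 1/2·7/30 = 29/120.
By Bayes' rule, P(Urn II | E) = 7/60 / 29/120 = 14/29 ≈ 0.4828.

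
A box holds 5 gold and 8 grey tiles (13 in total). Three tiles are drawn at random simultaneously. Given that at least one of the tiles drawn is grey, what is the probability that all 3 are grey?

P(all 3 grey) = C(8,3)/C(13,3) = 28/143; P(at least one grey) = 1 − C(5,3)/C(13,3) = 138/143.
Since 'all 3 grey' ⊆ 'at least one grey', P(all 3 | at least one) = 28/143 / 138/143 = 14/69 ≈ 0.2029.

14/69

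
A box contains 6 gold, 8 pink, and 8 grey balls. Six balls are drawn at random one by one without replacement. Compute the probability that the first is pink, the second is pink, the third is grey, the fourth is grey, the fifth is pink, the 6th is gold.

112/53295

Multiply the conditional probability of each draw in order, without replacement, so each draw removes one from its color and from the total.
P = (8/22) · (7/21) · (8/20) · (7/19) · (6/18) · (6/17) = 112/53295 ≈ 0.0021.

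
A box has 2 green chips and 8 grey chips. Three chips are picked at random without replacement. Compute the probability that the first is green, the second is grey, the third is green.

1/45

Multiply the conditional probability of each draw in order, without replacement, so each draw removes one from its color and from the total.
P = (2/10) · (8/9) · (1/8) = 1/45 ≈ 0.0222.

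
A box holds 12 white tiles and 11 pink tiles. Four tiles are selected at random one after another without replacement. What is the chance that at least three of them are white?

53/161

Sum the hypergeometric tail for j = 3,…,4 white tiles.
Favorable = C(12,3)·C(11,1) + C(12,4)·C(11,0) = 2915; total = C(23,4) = 8855.
P = 2915/8855 = 53/161 ≈ 0.3292.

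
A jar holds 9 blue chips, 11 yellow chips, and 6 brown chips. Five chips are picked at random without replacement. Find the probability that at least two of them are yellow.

Sum the hypergeometric tail for j = 2,…,5 yellow chips.
Favorable = C(11,2)·C(15,3) + C(11,3)·C(15,2) + C(11,4)·C(15,1) + C(11,5)·C(15,0) = 47762; total = C(26,5) = 65780.
P = 47762/65780 = 167/230 ≈ 0.7261.

167/230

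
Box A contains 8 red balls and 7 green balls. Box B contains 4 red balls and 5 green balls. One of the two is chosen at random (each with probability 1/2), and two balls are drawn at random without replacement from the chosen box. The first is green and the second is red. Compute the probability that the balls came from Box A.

24/49

P(E | Box A) = 4/15; P(E | Box B) = 5/18.
P(E) = 1/2·4/15 + 1/2·5/18 = 49/180.
By Bayes' rule, P(Box A | E) = 2/15 / 49/180 = 24/49 ≈ 0.4898.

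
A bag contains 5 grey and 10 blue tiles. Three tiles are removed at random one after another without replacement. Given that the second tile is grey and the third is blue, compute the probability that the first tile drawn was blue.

9/13

P(first=blue and the second tile is grey and the third is blue) = (10/15)·(5/14)·(9/13) = 15/91.
P(E) = Σ over first color = 20/273 + 15/91 = 5/21.
By Bayes, P(first=blue | E) = 15/91 / 5/21 = 9/13 ≈ 0.6923.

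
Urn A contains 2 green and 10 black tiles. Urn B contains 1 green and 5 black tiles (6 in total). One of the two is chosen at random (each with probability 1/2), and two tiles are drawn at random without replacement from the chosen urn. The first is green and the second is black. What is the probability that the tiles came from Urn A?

P(E | Urn A) = 5/33; P(E | Urn B) = 1/6.
P(E) = 1/2·5/33 + 1/2·1/6 = 7/44.
By Bayes' rule, P(Urn A | E) = 5/66 / 7/44 = 10/21 ≈ 0.4762.

10/21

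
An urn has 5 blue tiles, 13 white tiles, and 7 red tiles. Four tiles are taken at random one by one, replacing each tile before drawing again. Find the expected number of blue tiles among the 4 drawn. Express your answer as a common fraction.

By linearity of expectation, E[X] = Σ P(draw i is blue); each independent draw has P(blue) = 5/25.
E[X] = 4 · 5/25 = 4/5 ≈ 0.8000.

4/5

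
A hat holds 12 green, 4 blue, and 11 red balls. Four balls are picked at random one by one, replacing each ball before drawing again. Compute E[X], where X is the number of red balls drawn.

By linearity of expectation, E[X] = Σ P(draw i is red); each independent draw has P(red) = 11/27.
E[X] = 4 · 11/27 = 44/27 ≈ 1.6296.

44/27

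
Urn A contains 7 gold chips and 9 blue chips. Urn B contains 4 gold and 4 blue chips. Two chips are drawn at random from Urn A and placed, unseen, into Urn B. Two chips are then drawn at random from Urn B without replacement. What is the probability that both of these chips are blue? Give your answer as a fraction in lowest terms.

6/25

Condition on how many of the transferred chips are blue (from Urn A: 9 blue of 16; then Urn B has 10 total).
  0 blue: C(9,0)C(7,2)/C(16,2) = 7/40; then P = C(4,2)/C(10,2) = 2/15
  1 blue: C(9,1)C(7,1)/C(16,2) = 21/40; then P = C(5,2)/C(10,2) = 2/9
  2 blue: C(9,2)C(7,0)/C(16,2) = 3/10; then P = C(6,2)/C(10,2) = 1/3
P(both blue) = 6/25 ≈ 0.2400.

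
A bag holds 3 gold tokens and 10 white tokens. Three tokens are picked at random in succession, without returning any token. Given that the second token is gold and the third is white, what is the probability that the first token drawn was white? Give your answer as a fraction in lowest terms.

P(first=white and the second token is gold and the third is white) = (10/13)·(3/12)·(9/11) = 45/286.
P(E) = Σ over first color = 5/143 + 45/286 = 5/26.
By Bayes, P(first=white | E) = 45/286 / 5/26 = 9/11 ≈ 0.8182.

9/11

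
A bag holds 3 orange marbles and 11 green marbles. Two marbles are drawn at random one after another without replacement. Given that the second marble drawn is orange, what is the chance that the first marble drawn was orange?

P(first=orange and the second marble drawn is orange) = (3/14)·(2/13) = 3/91.
P(the second marble drawn is orange) = Σ over first color = 3/91 + 33/182 = 3/14.
By Bayes, P(first=orange | the second marble drawn is orange) = 3/91 / 3/14 = 2/13 ≈ 0.1538.

2/13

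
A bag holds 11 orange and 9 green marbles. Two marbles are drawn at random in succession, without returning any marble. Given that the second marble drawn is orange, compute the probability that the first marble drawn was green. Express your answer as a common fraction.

9/19

P(first=green and the second marble drawn is orange) = (9/20)·(11/19) = 99/380.
P(the second marble drawn is orange) = Σ over first color = 11/38 + 99/380 = 11/20.
By Bayes, P(first=green | the second marble drawn is orange) = 99/380 / 11/20 = 9/19 ≈ 0.4737.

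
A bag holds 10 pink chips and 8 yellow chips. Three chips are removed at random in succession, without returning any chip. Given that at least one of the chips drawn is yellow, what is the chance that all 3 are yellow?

7/87

P(all 3 yellow) = C(8,3)/C(18,3) = 7/102; P(at least one yellow) = 1 − C(10,3)/C(18,3) = 29/34.
Since 'all 3 yellow' ⊆ 'at least one yellow', P(all 3 | at least one) = 7/102 / 29/34 = 7/87 ≈ 0.0805.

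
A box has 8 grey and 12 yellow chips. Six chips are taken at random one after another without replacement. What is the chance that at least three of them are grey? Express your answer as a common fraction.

Sum the hypergeometric tail for j = 3,…,6 grey chips.
Favorable = C(8,3)·C(12,3) + C(8,4)·C(12,2) + C(8,5)·C(12,1) + C(8,6)·C(12,0) = 17640; total = C(20,6) = 38760.
P = 17640/38760 = 147/323 ≈ 0.4551.

147/323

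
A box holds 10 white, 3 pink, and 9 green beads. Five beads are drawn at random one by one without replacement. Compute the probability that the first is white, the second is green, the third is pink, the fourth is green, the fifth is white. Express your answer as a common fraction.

Multiply the conditional probability of each draw in order, without replacement, so each draw removes one from its color and from the total.
P = (10/22) · (9/21) · (3/20) · (8/19) · (9/18) = 9/1463 ≈ 0.0062.

9/1463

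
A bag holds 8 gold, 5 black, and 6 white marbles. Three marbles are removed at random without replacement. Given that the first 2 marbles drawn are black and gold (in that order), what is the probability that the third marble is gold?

After removing 1 gold, 1 black, the bag has 7 gold out of 17 remaining.
P(third is gold | given) = 7/17 ≈ 0.4118.

7/17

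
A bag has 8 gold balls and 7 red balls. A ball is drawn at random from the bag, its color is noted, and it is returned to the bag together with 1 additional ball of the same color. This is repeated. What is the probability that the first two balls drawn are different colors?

7/15

Either red then gold, or gold then red; after the first draw the total is 16.
P = (7/15)·(8/16) + (8/15)·(7/16) = 7/15 ≈ 0.4667.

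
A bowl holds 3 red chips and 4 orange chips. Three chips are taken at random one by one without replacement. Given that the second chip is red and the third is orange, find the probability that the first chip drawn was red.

P(first=red and the second chip is red and the third is orange) = (3/7)·(2/6)·(4/5) = 4/35.
P(E) = Σ over first color = 4/35 + 6/35 = 2/7.
By Bayes, P(first=red | E) = 4/35 / 2/7 = 2/5 ≈ 0.4000.

2/5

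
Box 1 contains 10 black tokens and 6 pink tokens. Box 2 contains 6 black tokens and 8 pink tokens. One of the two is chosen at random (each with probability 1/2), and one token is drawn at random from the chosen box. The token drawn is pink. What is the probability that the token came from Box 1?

21/53

P(pink | Box 1) = 3/8; P(pink | Box 2) = 4/7.
P(pink) = 1/2·3/8 + 1/2·4/7 = 53/112.
By Bayes' rule, P(Box 1 | pink) = 3/16 / 53/112 = 21/53 ≈ 0.3962.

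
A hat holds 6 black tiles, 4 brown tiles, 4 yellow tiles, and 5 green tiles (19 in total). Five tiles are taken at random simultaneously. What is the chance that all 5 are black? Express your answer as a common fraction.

Unordered draws without replacement: count favorable combinations over C(19,5).
Favorable = C(6,5) · C(4,0) · C(4,0) · C(5,0) = 6; total = C(19,5) = 11628.
P = 6/11628 = 1/1938 ≈ 0.0005.

1/1938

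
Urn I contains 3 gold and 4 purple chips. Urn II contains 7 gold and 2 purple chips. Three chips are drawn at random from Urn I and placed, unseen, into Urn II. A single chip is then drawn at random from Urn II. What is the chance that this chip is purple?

Condition on how many of the transferred chips are purple (from Urn I: 4 purple of 7; then Urn II has 12 total).
  0 purple: C(4,0)C(3,3)/C(7,3) = 1/35; then P = 2/12
  1 purple: C(4,1)C(3,2)/C(7,3) = 12/35; then P = 3/12
  2 purple: C(4,2)C(3,1)/C(7,3) = 18/35; then P = 4/12
  3 purple: C(4,3)C(3,0)/C(7,3) = 4/35; then P = 5/12
P(purple from Urn II) = 13/42 ≈ 0.3095.

13/42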